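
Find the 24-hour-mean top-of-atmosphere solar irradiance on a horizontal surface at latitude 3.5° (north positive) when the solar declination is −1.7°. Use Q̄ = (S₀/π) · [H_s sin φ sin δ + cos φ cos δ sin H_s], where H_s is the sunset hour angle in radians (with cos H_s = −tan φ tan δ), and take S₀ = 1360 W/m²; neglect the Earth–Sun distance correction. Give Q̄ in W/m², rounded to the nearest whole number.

cos H_s = −tan(3.5°) · tan(-1.7°) = 0.0018, so H_s = arccos(0.0018) = 89.90°. In radians, H_s = 1.5691.
H_s sin φ sin δ = 1.5691 × 0.0610 × -0.0297 = -0.0028.
cos φ cos δ sin H_s = 0.9981 × 0.9996 × 1.0000 = 0.9977.
Q̄ = (1360/π) × (-0.0028 + 0.9977) = 432.90 × 0.9949 = 430.69 W/m².

431 W/m²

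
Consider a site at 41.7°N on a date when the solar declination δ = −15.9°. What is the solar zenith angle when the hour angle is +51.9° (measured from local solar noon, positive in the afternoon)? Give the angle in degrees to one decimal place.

cos θ_z = sin(41.7°) sin(-15.9°) + cos(41.7°) cos(-15.9°) cos(51.90°) = -0.1822 + 0.4431 = 0.2609.
θ_z = arccos(0.2609) = 74.88°.

74.9°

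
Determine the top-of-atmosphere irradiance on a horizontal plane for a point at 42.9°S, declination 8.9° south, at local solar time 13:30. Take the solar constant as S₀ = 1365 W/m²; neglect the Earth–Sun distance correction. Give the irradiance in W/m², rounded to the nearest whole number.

Hour angle H = 15° × (13.5 − 12) = 22.50°.
cos θ_z = sin(-42.9°) sin(-8.9°) + cos(-42.9°) cos(-8.9°) cos(22.50°) = 0.1053 + 0.6686 = 0.7739.
Top-of-atmosphere irradiance = S₀ cos θ_z = 1365 × 0.7739 = 1056.37 W/m².

1056 W/m²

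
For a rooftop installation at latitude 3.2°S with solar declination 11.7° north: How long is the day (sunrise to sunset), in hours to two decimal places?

11.91 hours

cos H_s = −tan(-3.2°) · tan(11.7°) = 0.0116, so H_s = arccos(0.0116) = 89.34°.
Day length = 2 H_s / 15° h⁻¹ = 178.68° / 15 = 11.912 h.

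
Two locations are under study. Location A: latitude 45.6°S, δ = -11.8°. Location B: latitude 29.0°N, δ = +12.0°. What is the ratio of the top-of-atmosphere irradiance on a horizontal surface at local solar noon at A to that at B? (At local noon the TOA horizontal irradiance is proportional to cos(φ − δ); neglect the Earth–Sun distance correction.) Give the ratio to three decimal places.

A: cos θ_z = cos(-45.6° − (-11.8°)) = 0.8310.
B: cos θ_z = cos(29.0° − (12.0°)) = 0.9563.
Ratio A/B = 0.8310 / 0.9563 = 0.8690.

0.869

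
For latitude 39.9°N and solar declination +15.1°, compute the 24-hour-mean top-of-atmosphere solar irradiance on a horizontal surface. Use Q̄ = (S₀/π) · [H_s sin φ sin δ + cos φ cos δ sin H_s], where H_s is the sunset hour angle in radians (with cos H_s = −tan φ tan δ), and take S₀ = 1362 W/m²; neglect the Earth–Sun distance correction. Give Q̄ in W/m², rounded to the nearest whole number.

cos H_s = −tan(39.9°) · tan(15.1°) = -0.2256, so H_s = arccos(-0.2256) = 103.04°. In radians, H_s = 1.7984.
H_s sin φ sin δ = 1.7984 × 0.6414 × 0.2605 = 0.3005.
cos φ cos δ sin H_s = 0.7672 × 0.9655 × 0.9742 = 0.7216.
Q̄ = (1362/π) × (0.3005 + 0.7216) = 433.54 × 1.0221 = 443.12 W/m².

443 W/m²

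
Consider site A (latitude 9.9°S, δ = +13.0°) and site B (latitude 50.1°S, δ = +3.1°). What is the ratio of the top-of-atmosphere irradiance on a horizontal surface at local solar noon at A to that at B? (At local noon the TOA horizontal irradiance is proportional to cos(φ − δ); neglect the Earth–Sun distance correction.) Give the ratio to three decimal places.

A: cos θ_z = cos(-9.9° − (13.0°)) = 0.9212.
B: cos θ_z = cos(-50.1° − (3.1°)) = 0.5990.
Ratio A/B = 0.9212 / 0.5990 = 1.5379.

1.538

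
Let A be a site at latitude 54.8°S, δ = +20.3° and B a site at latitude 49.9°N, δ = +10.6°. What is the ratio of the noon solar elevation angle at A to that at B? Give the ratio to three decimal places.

A: 90° − |-54.8 − (20.3)| = 14.90°.
B: 90° − |49.9 − (10.6)| = 50.70°.
Ratio A/B = 14.9000 / 50.7000 = 0.2939.

0.294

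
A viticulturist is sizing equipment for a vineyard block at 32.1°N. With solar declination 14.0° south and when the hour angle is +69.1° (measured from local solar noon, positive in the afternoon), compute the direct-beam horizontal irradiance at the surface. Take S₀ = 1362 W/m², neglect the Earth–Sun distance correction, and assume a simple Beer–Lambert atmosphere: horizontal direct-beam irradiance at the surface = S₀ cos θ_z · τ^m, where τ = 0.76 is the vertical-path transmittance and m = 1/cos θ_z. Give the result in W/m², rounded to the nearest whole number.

42 W/m²

With φ = 32.1°, δ = -14.0°, H = 69.10°: sin φ sin δ = -0.1286, cos φ cos δ cos H = 0.2932, so cos θ_z = 0.1646.
Air mass m = 1/cos θ_z = 1/0.1646 = 6.075; τ^m = 0.76^6.075 = 0.1888.
Surface direct beam = 1362 × 0.1646 × 0.1888 = 42.33 W/m².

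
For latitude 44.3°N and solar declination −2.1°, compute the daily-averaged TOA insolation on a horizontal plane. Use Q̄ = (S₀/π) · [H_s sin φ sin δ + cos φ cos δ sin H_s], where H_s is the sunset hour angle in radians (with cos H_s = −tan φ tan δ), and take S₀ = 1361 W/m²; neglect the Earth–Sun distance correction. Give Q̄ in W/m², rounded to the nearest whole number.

−tan φ tan δ = −(0.9759)(-0.0367) = 0.0358; H_s = arccos(0.0358) = 87.95°. In radians, H_s = 1.5350.
H_s sin φ sin δ = 1.5350 × 0.6984 × -0.0366 = -0.0392.
cos φ cos δ sin H_s = 0.7157 × 0.9993 × 0.9994 = 0.7148.
Q̄ = (1361/π) × (-0.0392 + 0.7148) = 433.22 × 0.6756 = 292.68 W/m².

293 W/m²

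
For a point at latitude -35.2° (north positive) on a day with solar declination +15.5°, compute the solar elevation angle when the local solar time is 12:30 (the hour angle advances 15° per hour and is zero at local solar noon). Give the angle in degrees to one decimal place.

Hour angle H = 15° × (12.5 − 12) = 7.50°.
With φ = -35.2°, δ = 15.5°, H = 7.50°: sin φ sin δ = -0.1540, cos φ cos δ cos H = 0.7807, so cos θ_z = 0.6267.
θ_z = arccos(0.6267) = 51.19°, so the elevation is 90° − 51.19° = 38.81°.

38.8°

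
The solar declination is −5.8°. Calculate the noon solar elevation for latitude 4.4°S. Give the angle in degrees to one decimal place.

At local solar noon the hour angle is zero, so the elevation is 90° − |φ − δ| = 90° − |-4.4° − (-5.8°)| = 90° − 1.4° = 88.6°.

88.6°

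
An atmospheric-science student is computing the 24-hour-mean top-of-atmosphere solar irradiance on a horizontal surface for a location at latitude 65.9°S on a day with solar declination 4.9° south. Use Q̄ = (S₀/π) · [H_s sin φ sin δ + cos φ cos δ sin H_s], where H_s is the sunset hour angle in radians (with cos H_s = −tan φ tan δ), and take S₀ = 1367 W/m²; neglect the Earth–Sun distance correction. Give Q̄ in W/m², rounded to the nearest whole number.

The sunset hour angle satisfies cos H_s = −tan φ tan δ = -0.1917, giving H_s = 101.05°. In radians, H_s = 1.7637.
H_s sin φ sin δ = 1.7637 × -0.9128 × -0.0854 = 0.1375.
cos φ cos δ sin H_s = 0.4083 × 0.9963 × 0.9815 = 0.3993.
Q̄ = (1367/π) × (0.1375 + 0.3993) = 435.13 × 0.5368 = 233.58 W/m².

234 W/m²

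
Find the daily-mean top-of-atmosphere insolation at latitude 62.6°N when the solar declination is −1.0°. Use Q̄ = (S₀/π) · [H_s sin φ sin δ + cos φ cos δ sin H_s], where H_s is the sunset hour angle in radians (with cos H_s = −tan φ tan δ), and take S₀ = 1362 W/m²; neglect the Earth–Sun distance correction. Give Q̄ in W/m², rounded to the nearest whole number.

−tan φ tan δ = −(1.9292)(-0.0175) = 0.0338; H_s = arccos(0.0338) = 88.06°. In radians, H_s = 1.5369.
H_s sin φ sin δ = 1.5369 × 0.8878 × -0.0175 = -0.0239.
cos φ cos δ sin H_s = 0.4602 × 0.9998 × 0.9994 = 0.4598.
Q̄ = (1362/π) × (-0.0239 + 0.4598) = 433.54 × 0.4359 = 188.98 W/m².

189 W/m²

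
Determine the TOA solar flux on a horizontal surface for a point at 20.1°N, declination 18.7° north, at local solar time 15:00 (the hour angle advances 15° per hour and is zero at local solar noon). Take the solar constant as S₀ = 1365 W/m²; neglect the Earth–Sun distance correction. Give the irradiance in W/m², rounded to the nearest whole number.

1009 W/m²

Hour angle H = 15° × (15 − 12) = 45.00°.
With φ = 20.1°, δ = 18.7°, H = 45.00°: sin φ sin δ = 0.1102, cos φ cos δ cos H = 0.6290, so cos θ_z = 0.7392.
Top-of-atmosphere irradiance = S₀ cos θ_z = 1365 × 0.7392 = 1009.01 W/m².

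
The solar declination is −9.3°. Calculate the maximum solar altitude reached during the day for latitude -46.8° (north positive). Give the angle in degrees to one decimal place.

52.5°

At local solar noon the hour angle is zero, so the elevation is 90° − |φ − δ| = 90° − |-46.8° − (-9.3°)| = 90° − 37.5° = 52.5°.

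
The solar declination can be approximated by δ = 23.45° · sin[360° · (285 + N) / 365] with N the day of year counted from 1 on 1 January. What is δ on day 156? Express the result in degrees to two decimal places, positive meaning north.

+22.65°

360 × (285 + 156) / 365 = 434.959°; sin(434.959°) = 0.9657.
δ = 23.45 × 0.9657 = 22.646° ≈ +22.65°.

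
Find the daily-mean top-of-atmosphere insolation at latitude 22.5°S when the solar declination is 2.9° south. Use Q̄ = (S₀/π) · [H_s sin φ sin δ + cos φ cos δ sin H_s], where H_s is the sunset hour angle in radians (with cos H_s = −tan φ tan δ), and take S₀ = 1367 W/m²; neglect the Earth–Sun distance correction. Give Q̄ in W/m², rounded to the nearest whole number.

−tan φ tan δ = −(-0.4142)(-0.0507) = -0.0210; H_s = arccos(-0.0210) = 91.20°. In radians, H_s = 1.5917.
H_s sin φ sin δ = 1.5917 × -0.3827 × -0.0506 = 0.0308.
cos φ cos δ sin H_s = 0.9239 × 0.9987 × 0.9998 = 0.9225.
Q̄ = (1367/π) × (0.0308 + 0.9225) = 435.13 × 0.9533 = 414.81 W/m².

415 W/m²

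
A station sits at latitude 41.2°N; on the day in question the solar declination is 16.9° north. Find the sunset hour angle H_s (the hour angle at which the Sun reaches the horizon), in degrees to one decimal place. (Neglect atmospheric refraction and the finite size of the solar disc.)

105.4°

The sunset hour angle satisfies cos H_s = −tan φ tan δ = -0.2660, giving H_s = 105.43°.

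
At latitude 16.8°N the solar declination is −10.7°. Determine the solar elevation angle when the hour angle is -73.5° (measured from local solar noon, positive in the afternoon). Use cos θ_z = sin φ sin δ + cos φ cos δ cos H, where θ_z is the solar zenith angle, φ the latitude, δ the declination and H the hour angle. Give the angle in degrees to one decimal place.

cos θ_z = sin(16.8°) sin(-10.7°) + cos(16.8°) cos(-10.7°) cos(-73.50°) = -0.0537 + 0.2672 = 0.2135.
θ_z = arccos(0.2135) = 77.67°, so the elevation is 90° − 77.67° = 12.33°.

12.3°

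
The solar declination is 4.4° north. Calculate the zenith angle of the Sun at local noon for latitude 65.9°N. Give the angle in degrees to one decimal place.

At local solar noon the hour angle is zero, so the zenith angle is |φ − δ| = |65.9° − (4.4°)| = 61.5°.

61.5°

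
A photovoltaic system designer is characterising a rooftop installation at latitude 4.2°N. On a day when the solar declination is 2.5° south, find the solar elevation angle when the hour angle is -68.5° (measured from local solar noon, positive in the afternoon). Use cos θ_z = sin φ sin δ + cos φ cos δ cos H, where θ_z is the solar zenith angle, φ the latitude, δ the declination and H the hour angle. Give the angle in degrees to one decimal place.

21.2°

cos θ_z = sin(4.2°) sin(-2.5°) + cos(4.2°) cos(-2.5°) cos(-68.50°) = -0.0032 + 0.3652 = 0.3620.
θ_z = arccos(0.3620) = 68.78°, so the elevation is 90° − 68.78° = 21.22°.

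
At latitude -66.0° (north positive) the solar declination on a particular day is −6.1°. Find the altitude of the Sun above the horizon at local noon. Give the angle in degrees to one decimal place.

30.1°

At local solar noon the hour angle is zero, so the elevation is 90° − |φ − δ| = 90° − |-66.0° − (-6.1°)| = 90° − 59.9° = 30.1°.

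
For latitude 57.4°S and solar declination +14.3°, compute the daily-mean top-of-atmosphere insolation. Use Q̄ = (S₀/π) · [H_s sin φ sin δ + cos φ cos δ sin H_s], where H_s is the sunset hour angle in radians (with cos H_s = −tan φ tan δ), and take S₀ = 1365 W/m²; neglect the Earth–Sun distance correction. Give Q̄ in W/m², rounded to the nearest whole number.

The sunset hour angle satisfies cos H_s = −tan φ tan δ = 0.3986, giving H_s = 66.51°. In radians, H_s = 1.1608.
H_s sin φ sin δ = 1.1608 × -0.8425 × 0.2470 = -0.2416.
cos φ cos δ sin H_s = 0.5388 × 0.9690 × 0.9171 = 0.4788.
Q̄ = (1365/π) × (-0.2416 + 0.4788) = 434.49 × 0.2372 = 103.06 W/m².

103 W/m²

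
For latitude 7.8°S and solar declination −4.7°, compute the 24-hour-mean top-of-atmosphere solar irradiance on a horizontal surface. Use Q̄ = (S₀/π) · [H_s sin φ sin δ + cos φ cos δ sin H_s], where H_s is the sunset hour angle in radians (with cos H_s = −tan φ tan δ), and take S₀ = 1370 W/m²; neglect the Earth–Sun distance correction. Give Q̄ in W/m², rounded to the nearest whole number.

The sunset hour angle satisfies cos H_s = −tan φ tan δ = -0.0113, giving H_s = 90.65°. In radians, H_s = 1.5821.
H_s sin φ sin δ = 1.5821 × -0.1357 × -0.0819 = 0.0176.
cos φ cos δ sin H_s = 0.9907 × 0.9966 × 0.9999 = 0.9872.
Q̄ = (1370/π) × (0.0176 + 0.9872) = 436.08 × 1.0048 = 438.17 W/m².

438 W/m²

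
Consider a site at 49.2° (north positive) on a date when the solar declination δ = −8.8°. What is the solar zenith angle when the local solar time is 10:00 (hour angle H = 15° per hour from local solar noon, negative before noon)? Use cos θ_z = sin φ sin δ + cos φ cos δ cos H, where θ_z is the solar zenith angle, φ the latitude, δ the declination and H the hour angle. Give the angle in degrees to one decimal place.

Hour angle H = 15° × (10 − 12) = -30.00°.
cos θ_z = sin φ sin δ + cos φ cos δ cos H = (0.7570)(-0.1530) + (0.6534)(0.9882)(0.8660) = 0.4433.
θ_z = arccos(0.4433) = 63.69°.

63.7°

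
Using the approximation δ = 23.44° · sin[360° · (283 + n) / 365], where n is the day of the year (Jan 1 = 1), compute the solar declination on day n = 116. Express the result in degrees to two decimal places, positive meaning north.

360 × (283 + 116) / 365 = 393.534°; sin(393.534°) = 0.5524.
δ = 23.44 × 0.5524 = 12.948° ≈ +12.95°.

+12.95°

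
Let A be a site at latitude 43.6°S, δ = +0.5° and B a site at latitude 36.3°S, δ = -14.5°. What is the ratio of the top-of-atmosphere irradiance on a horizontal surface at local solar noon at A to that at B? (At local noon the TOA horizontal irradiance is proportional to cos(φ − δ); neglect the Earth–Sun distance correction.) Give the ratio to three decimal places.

0.773

A: cos θ_z = cos(-43.6° − (0.5°)) = 0.7181.
B: cos θ_z = cos(-36.3° − (-14.5°)) = 0.9285.
Ratio A/B = 0.7181 / 0.9285 = 0.7734.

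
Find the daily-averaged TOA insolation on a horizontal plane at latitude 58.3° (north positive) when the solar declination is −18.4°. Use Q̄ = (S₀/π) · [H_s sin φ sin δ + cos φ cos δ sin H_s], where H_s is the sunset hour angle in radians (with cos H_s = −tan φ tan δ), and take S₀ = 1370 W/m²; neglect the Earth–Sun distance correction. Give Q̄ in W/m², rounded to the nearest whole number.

66 W/m²

The sunset hour angle satisfies cos H_s = −tan φ tan δ = 0.5386, giving H_s = 57.41°. In radians, H_s = 1.0020.
H_s sin φ sin δ = 1.0020 × 0.8508 × -0.3156 = -0.2690.
cos φ cos δ sin H_s = 0.5255 × 0.9489 × 0.8425 = 0.4201.
Q̄ = (1370/π) × (-0.2690 + 0.4201) = 436.08 × 0.1511 = 65.89 W/m².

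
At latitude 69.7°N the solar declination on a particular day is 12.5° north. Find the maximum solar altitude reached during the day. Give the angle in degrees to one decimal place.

At local solar noon the hour angle is zero, so the elevation is 90° − |φ − δ| = 90° − |69.7° − (12.5°)| = 90° − 57.2° = 32.8°.

32.8°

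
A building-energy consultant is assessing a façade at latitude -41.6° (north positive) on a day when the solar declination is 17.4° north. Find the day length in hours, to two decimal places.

−tan φ tan δ = −(-0.8878)(0.3134) = 0.2782; H_s = arccos(0.2782) = 73.85°.
Day length = 2 H_s / 15° h⁻¹ = 147.70° / 15 = 9.847 h.

9.85 hours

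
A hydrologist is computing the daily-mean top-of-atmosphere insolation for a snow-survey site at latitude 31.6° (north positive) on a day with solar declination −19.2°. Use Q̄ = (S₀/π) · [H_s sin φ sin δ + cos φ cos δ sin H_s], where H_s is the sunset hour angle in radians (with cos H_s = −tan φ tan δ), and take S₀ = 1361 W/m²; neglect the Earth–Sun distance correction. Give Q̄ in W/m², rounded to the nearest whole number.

−tan φ tan δ = −(0.6152)(-0.3482) = 0.2142; H_s = arccos(0.2142) = 77.63°. In radians, H_s = 1.3549.
H_s sin φ sin δ = 1.3549 × 0.5240 × -0.3289 = -0.2335.
cos φ cos δ sin H_s = 0.8517 × 0.9444 × 0.9768 = 0.7857.
Q̄ = (1361/π) × (-0.2335 + 0.7857) = 433.22 × 0.5522 = 239.22 W/m².

239 W/m²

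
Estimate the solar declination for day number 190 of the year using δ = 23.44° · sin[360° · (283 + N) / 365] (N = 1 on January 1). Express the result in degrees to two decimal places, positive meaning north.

+22.47°

360 × (283 + 190) / 365 = 466.521°; sin(466.521°) = 0.9587.
δ = 23.44 × 0.9587 = 22.472° ≈ +22.47°.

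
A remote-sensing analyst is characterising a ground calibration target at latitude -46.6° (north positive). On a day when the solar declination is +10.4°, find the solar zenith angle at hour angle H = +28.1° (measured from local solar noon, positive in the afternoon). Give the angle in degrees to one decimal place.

62.3°

cos θ_z = sin φ sin δ + cos φ cos δ cos H = (-0.7266)(0.1805) + (0.6871)(0.9836)(0.8821) = 0.4650.
θ_z = arccos(0.4650) = 62.29°.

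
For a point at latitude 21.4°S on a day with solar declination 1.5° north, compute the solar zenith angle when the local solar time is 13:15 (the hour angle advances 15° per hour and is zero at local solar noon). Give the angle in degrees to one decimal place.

Hour angle H = 15° × (13.25 − 12) = 18.75°.
cos θ_z = sin φ sin δ + cos φ cos δ cos H = (-0.3649)(0.0262) + (0.9311)(0.9997)(0.9469) = 0.8718.
θ_z = arccos(0.8718) = 29.33°.

29.3°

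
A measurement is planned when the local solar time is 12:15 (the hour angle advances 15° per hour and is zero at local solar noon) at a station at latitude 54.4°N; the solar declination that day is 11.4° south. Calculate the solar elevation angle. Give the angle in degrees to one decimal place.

Hour angle H = 15° × (12.25 − 12) = 3.75°.
With φ = 54.4°, δ = -11.4°, H = 3.75°: sin φ sin δ = -0.1607, cos φ cos δ cos H = 0.5694, so cos θ_z = 0.4087.
θ_z = arccos(0.4087) = 65.88°, so the elevation is 90° − 65.88° = 24.12°.

24.1°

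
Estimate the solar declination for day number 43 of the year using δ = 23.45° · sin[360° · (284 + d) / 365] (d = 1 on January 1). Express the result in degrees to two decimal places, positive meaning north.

-14.27°

360 × (284 + 43) / 365 = 322.521°; sin(322.521°) = -0.6085.
δ = 23.45 × -0.6085 = -14.269° ≈ -14.27°.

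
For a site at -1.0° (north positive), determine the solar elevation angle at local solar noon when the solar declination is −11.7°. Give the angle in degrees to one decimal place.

At local solar noon the hour angle is zero, so the elevation is 90° − |φ − δ| = 90° − |-1.0° − (-11.7°)| = 90° − 10.7° = 79.3°.

79.3°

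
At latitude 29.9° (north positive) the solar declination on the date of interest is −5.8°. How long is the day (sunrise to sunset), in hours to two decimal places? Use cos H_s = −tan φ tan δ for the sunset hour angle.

The sunset hour angle satisfies cos H_s = −tan φ tan δ = 0.0584, giving H_s = 86.65°.
Day length = 2 H_s / 15° h⁻¹ = 173.30° / 15 = 11.553 h.

11.55 hours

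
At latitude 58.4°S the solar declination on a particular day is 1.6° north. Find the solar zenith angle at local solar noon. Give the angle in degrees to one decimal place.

At local solar noon the hour angle is zero, so the zenith angle is |φ − δ| = |-58.4° − (1.6°)| = 60.0°.

60.0°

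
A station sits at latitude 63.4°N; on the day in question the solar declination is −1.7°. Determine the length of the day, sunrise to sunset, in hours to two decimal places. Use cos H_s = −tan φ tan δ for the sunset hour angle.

−tan φ tan δ = −(1.9970)(-0.0297) = 0.0593; H_s = arccos(0.0593) = 86.60°.
Day length = 2 H_s / 15° h⁻¹ = 173.20° / 15 = 11.547 h.

11.55 hours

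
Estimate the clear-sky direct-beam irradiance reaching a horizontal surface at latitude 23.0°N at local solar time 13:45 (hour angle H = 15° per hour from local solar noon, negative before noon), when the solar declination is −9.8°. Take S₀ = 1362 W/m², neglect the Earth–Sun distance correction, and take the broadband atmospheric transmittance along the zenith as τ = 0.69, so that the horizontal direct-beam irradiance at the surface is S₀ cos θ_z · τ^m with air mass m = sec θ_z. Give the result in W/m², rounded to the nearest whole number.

619 W/m²

Hour angle H = 15° × (13.75 − 12) = 26.25°.
cos θ_z = sin(23.0°) sin(-9.8°) + cos(23.0°) cos(-9.8°) cos(26.25°) = -0.0665 + 0.8135 = 0.7470.
Air mass m = 1/cos θ_z = 1/0.7470 = 1.339; τ^m = 0.69^1.339 = 0.6084.
Surface direct beam = 1362 × 0.7470 × 0.6084 = 618.99 W/m².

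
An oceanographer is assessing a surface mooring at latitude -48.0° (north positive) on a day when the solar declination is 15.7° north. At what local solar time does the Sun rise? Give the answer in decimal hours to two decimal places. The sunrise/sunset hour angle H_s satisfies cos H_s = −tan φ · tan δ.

The sunset hour angle satisfies cos H_s = −tan φ tan δ = 0.3122, giving H_s = 71.81°.
Sunrise is at 12 − H_s/15 = 12 − 4.787 = 7.213 h local solar time.

7.21 h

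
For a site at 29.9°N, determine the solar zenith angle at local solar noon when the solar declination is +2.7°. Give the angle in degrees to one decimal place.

27.2°

At local solar noon the hour angle is zero, so the zenith angle is |φ − δ| = |29.9° − (2.7°)| = 27.2°.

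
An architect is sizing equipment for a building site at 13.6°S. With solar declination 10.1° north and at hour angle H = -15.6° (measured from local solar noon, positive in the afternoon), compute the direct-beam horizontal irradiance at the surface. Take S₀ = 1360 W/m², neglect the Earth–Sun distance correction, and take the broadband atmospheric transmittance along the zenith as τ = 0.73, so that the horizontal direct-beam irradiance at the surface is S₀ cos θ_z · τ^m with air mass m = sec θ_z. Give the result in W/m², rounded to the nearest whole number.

With φ = -13.6°, δ = 10.1°, H = -15.60°: sin φ sin δ = -0.0412, cos φ cos δ cos H = 0.9216, so cos θ_z = 0.8804.
Air mass m = 1/cos θ_z = 1/0.8804 = 1.136; τ^m = 0.73^1.136 = 0.6994.
Surface direct beam = 1360 × 0.8804 × 0.6994 = 837.42 W/m².

837 W/m²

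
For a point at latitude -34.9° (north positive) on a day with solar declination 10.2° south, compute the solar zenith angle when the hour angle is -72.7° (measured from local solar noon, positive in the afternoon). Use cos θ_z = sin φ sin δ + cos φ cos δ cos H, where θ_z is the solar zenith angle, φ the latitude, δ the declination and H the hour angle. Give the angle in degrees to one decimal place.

cos θ_z = sin φ sin δ + cos φ cos δ cos H = (-0.5721)(-0.1771) + (0.8202)(0.9842)(0.2974) = 0.3414.
θ_z = arccos(0.3414) = 70.04°.

70.0°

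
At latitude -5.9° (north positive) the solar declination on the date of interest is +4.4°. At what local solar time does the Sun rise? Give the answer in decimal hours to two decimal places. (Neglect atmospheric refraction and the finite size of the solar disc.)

The sunset hour angle satisfies cos H_s = −tan φ tan δ = 0.0080, giving H_s = 89.54°.
Sunrise is at 12 − H_s/15 = 12 − 5.969 = 6.031 h local solar time.

6.03 h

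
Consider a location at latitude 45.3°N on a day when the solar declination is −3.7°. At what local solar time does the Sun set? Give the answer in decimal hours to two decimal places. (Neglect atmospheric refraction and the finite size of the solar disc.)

17.75 h

−tan φ tan δ = −(1.0105)(-0.0647) = 0.0654; H_s = arccos(0.0654) = 86.25°.
Sunset is at 12 + H_s/15 = 12 + 5.750 = 17.750 h local solar time.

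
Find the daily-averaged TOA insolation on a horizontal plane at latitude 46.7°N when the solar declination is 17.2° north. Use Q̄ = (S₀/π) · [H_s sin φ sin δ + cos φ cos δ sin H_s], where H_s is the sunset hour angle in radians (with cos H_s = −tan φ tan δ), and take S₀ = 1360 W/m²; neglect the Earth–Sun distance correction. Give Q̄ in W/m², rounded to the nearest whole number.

445 W/m²

−tan φ tan δ = −(1.0612)(0.3096) = -0.3285; H_s = arccos(-0.3285) = 109.18°. In radians, H_s = 1.9056.
H_s sin φ sin δ = 1.9056 × 0.7278 × 0.2957 = 0.4101.
cos φ cos δ sin H_s = 0.6858 × 0.9553 × 0.9445 = 0.6188.
Q̄ = (1360/π) × (0.4101 + 0.6188) = 432.90 × 1.0289 = 445.41 W/m².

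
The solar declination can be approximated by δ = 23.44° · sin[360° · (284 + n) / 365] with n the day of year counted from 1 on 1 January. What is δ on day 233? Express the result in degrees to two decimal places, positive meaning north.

360 × (284 + 233) / 365 = 509.918°; sin(509.918°) = 0.5012.
δ = 23.44 × 0.5012 = 11.748° ≈ +11.75°.

+11.75°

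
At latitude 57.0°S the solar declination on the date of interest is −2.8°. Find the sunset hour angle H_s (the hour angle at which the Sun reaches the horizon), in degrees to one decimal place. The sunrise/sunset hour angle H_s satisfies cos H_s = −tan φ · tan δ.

94.3°

cos H_s = −tan(-57.0°) · tan(-2.8°) = -0.0753, so H_s = arccos(-0.0753) = 94.32°.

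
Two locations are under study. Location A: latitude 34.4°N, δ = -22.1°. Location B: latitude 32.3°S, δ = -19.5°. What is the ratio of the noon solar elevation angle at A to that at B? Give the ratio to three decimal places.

A: 90° − |34.4 − (-22.1)| = 33.50°.
B: 90° − |-32.3 − (-19.5)| = 77.20°.
Ratio A/B = 33.5000 / 77.2000 = 0.4339.

0.434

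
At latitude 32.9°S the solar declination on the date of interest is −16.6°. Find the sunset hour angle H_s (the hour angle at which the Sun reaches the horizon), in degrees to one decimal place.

−tan φ tan δ = −(-0.6469)(-0.2981) = -0.1928; H_s = arccos(-0.1928) = 101.12°.

101.1°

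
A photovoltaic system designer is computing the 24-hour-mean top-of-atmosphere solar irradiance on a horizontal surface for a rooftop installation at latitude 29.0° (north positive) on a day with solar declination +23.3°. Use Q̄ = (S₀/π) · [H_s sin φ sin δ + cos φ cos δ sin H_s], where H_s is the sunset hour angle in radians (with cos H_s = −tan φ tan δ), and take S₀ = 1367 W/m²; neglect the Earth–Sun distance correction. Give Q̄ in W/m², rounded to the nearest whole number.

−tan φ tan δ = −(0.5543)(0.4307) = -0.2387; H_s = arccos(-0.2387) = 103.81°. In radians, H_s = 1.8118.
H_s sin φ sin δ = 1.8118 × 0.4848 × 0.3955 = 0.3474.
cos φ cos δ sin H_s = 0.8746 × 0.9184 × 0.9711 = 0.7800.
Q̄ = (1367/π) × (0.3474 + 0.7800) = 435.13 × 1.1274 = 490.57 W/m².

491 W/m²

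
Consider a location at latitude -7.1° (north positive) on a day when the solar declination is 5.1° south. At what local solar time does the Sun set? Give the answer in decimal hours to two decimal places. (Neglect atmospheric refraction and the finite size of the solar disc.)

The sunset hour angle satisfies cos H_s = −tan φ tan δ = -0.0111, giving H_s = 90.64°.
Sunset is at 12 + H_s/15 = 12 + 6.043 = 18.043 h local solar time.

18.04 h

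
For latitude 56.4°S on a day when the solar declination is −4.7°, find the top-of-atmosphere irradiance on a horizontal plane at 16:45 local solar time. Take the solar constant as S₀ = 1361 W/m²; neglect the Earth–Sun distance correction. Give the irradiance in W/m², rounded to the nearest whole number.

334 W/m²

Hour angle H = 15° × (16.75 − 12) = 71.25°.
With φ = -56.4°, δ = -4.7°, H = 71.25°: sin φ sin δ = 0.0682, cos φ cos δ cos H = 0.1773, so cos θ_z = 0.2455.
Top-of-atmosphere irradiance = S₀ cos θ_z = 1361 × 0.2455 = 334.13 W/m².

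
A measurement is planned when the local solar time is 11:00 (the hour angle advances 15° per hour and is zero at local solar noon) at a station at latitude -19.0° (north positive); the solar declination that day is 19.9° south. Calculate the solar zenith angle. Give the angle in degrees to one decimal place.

14.2°

Hour angle H = 15° × (11 − 12) = -15.00°.
cos θ_z = sin(-19.0°) sin(-19.9°) + cos(-19.0°) cos(-19.9°) cos(-15.00°) = 0.1108 + 0.8588 = 0.9696.
θ_z = arccos(0.9696) = 14.16°.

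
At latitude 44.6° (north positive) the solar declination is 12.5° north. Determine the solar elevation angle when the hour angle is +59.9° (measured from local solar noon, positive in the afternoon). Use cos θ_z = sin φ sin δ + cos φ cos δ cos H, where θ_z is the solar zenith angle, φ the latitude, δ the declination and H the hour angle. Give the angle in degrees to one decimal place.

30.0°

cos θ_z = sin(44.6°) sin(12.5°) + cos(44.6°) cos(12.5°) cos(59.90°) = 0.1520 + 0.3486 = 0.5006.
θ_z = arccos(0.5006) = 59.96°, so the elevation is 90° − 59.96° = 30.04°.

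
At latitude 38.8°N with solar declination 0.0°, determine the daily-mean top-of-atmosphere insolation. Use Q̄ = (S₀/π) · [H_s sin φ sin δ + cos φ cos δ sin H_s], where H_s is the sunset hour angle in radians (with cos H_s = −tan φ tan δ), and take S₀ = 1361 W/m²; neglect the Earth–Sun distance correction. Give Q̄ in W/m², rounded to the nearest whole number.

cos H_s = −tan(38.8°) · tan(0.0°) = 0.0000, so H_s = arccos(0.0000) = 90.00°. In radians, H_s = 1.5708.
H_s sin φ sin δ = 1.5708 × 0.6266 × 0.0000 = 0.0000.
cos φ cos δ sin H_s = 0.7793 × 1.0000 × 1.0000 = 0.7793.
Q̄ = (1361/π) × (0.0000 + 0.7793) = 433.22 × 0.7793 = 337.61 W/m².

338 W/m²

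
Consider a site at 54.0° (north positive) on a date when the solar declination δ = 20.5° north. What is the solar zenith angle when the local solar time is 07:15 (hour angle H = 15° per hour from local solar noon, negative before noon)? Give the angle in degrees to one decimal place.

62.6°

Hour angle H = 15° × (7.25 − 12) = -71.25°.
With φ = 54.0°, δ = 20.5°, H = -71.25°: sin φ sin δ = 0.2833, cos φ cos δ cos H = 0.1770, so cos θ_z = 0.4603.
θ_z = arccos(0.4603) = 62.59°.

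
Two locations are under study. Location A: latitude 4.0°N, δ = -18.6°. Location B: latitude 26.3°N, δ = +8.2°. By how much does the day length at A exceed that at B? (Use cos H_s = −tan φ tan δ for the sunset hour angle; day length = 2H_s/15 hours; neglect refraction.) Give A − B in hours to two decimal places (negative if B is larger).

A: H_s = arccos(−tan 4.0° · tan -18.6°) = 88.65°, so 2H_s/15 = 11.8200 h.
B: H_s = arccos(−tan 26.3° · tan 8.2°) = 94.08°, so 2H_s/15 = 12.5440 h.
A − B = 11.8200 − 12.5440 = -0.7240 h.

-0.72 h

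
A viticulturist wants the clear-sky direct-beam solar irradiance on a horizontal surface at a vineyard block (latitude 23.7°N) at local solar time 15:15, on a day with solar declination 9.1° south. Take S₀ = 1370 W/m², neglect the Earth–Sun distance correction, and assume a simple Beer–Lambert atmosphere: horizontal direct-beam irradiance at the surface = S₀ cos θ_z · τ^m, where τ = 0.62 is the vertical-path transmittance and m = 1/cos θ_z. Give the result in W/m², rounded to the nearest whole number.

Hour angle H = 15° × (15.25 − 12) = 48.75°.
cos θ_z = sin φ sin δ + cos φ cos δ cos H = (0.4019)(-0.1582) + (0.9157)(0.9874)(0.6593) = 0.5325.
Air mass m = 1/cos θ_z = 1/0.5325 = 1.878; τ^m = 0.62^1.878 = 0.4075.
Surface direct beam = 1370 × 0.5325 × 0.4075 = 297.28 W/m².

297 W/m²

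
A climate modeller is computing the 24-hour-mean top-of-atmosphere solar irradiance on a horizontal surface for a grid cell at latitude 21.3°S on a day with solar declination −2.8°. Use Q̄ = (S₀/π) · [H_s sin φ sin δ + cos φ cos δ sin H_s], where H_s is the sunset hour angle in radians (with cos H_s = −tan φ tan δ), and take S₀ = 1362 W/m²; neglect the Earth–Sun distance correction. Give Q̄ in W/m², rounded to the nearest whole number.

The sunset hour angle satisfies cos H_s = −tan φ tan δ = -0.0191, giving H_s = 91.09°. In radians, H_s = 1.5898.
H_s sin φ sin δ = 1.5898 × -0.3633 × -0.0488 = 0.0282.
cos φ cos δ sin H_s = 0.9317 × 0.9988 × 0.9998 = 0.9304.
Q̄ = (1362/π) × (0.0282 + 0.9304) = 433.54 × 0.9586 = 415.59 W/m².

416 W/m²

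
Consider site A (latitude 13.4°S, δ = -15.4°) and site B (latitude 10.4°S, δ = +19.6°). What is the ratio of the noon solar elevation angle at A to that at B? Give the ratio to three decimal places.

A: 90° − |-13.4 − (-15.4)| = 88.00°.
B: 90° − |-10.4 − (19.6)| = 60.00°.
Ratio A/B = 88.0000 / 60.0000 = 1.4667.

1.467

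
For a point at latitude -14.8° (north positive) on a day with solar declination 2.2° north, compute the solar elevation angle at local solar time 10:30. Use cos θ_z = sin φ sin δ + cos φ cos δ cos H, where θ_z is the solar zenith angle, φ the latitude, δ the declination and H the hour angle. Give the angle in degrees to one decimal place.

62.0°

Hour angle H = 15° × (10.5 − 12) = -22.50°.
cos θ_z = sin φ sin δ + cos φ cos δ cos H = (-0.2554)(0.0384) + (0.9668)(0.9993)(0.9239) = 0.8828.
θ_z = arccos(0.8828) = 28.02°, so the elevation is 90° − 28.02° = 61.98°.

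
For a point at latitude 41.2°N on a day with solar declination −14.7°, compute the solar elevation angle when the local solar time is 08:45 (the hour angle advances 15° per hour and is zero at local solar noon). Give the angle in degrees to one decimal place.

18.2°

Hour angle H = 15° × (8.75 − 12) = -48.75°.
cos θ_z = sin φ sin δ + cos φ cos δ cos H = (0.6587)(-0.2538) + (0.7524)(0.9673)(0.6593) = 0.3127.
θ_z = arccos(0.3127) = 71.78°, so the elevation is 90° − 71.78° = 18.22°.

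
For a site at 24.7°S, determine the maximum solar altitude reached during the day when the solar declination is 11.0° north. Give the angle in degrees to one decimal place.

At local solar noon the hour angle is zero, so the elevation is 90° − |φ − δ| = 90° − |-24.7° − (11.0°)| = 90° − 35.7° = 54.3°.

54.3°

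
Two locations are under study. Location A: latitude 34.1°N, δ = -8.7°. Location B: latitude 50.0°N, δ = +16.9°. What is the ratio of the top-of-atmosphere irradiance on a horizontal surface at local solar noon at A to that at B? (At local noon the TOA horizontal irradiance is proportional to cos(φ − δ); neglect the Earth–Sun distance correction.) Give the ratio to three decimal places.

0.876

A: cos θ_z = cos(34.1° − (-8.7°)) = 0.7337.
B: cos θ_z = cos(50.0° − (16.9°)) = 0.8377.
Ratio A/B = 0.7337 / 0.8377 = 0.8759.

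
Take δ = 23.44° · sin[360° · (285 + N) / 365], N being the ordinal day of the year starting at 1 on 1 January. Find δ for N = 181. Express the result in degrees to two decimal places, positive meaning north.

360 × (285 + 181) / 365 = 459.616°; sin(459.616°) = 0.9859.
δ = 23.44 × 0.9859 = 23.109° ≈ +23.11°.

+23.11°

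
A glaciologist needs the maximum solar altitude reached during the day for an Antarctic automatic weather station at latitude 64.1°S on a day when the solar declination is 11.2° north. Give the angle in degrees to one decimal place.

14.7°

At local solar noon the hour angle is zero, so the elevation is 90° − |φ − δ| = 90° − |-64.1° − (11.2°)| = 90° − 75.3° = 14.7°.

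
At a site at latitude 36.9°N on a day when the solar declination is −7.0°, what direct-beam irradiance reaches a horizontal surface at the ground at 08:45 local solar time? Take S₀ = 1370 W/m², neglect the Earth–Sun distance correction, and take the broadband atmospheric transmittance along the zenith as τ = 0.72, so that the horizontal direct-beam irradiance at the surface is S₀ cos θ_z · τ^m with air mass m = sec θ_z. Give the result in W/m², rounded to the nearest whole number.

297 W/m²

Hour angle H = 15° × (8.75 − 12) = -48.75°.
cos θ_z = sin φ sin δ + cos φ cos δ cos H = (0.6004)(-0.1219) + (0.7997)(0.9925)(0.6593) = 0.4501.
Air mass m = 1/cos θ_z = 1/0.4501 = 2.222; τ^m = 0.72^2.222 = 0.4819.
Surface direct beam = 1370 × 0.4501 × 0.4819 = 297.16 W/m².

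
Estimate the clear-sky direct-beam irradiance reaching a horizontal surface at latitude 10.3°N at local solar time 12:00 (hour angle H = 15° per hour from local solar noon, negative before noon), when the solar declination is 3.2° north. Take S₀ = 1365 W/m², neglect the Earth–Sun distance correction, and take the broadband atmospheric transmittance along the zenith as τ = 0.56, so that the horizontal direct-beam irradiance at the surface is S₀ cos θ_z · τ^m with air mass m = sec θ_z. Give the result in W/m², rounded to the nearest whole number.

755 W/m²

Hour angle H = 15° × (12 − 12) = 0.00°.
cos θ_z = sin φ sin δ + cos φ cos δ cos H = (0.1788)(0.0558) + (0.9839)(0.9984)(1.0000) = 0.9923.
Air mass m = 1/cos θ_z = 1/0.9923 = 1.008; τ^m = 0.56^1.008 = 0.5574.
Surface direct beam = 1365 × 0.9923 × 0.5574 = 754.99 W/m².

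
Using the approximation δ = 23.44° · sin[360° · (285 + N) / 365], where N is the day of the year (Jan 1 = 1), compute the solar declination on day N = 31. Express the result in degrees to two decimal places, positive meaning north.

360 × (285 + 31) / 365 = 311.671°; sin(311.671°) = -0.7470.
δ = 23.44 × -0.7470 = -17.510° ≈ -17.51°.

-17.51°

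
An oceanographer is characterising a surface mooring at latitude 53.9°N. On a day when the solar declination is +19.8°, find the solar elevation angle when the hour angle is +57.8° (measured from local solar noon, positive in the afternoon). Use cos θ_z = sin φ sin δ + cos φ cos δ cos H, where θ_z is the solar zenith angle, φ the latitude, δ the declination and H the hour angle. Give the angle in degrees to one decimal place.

cos θ_z = sin(53.9°) sin(19.8°) + cos(53.9°) cos(19.8°) cos(57.80°) = 0.2737 + 0.2954 = 0.5691.
θ_z = arccos(0.5691) = 55.31°, so the elevation is 90° − 55.31° = 34.69°.

34.7°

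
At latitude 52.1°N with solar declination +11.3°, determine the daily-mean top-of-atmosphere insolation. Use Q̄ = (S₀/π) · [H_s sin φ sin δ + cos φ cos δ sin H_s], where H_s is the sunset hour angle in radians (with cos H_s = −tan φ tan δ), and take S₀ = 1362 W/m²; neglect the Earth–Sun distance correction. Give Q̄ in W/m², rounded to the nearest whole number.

375 W/m²

cos H_s = −tan(52.1°) · tan(11.3°) = -0.2567, so H_s = arccos(-0.2567) = 104.87°. In radians, H_s = 1.8303.
H_s sin φ sin δ = 1.8303 × 0.7891 × 0.1959 = 0.2829.
cos φ cos δ sin H_s = 0.6143 × 0.9806 × 0.9665 = 0.5822.
Q̄ = (1362/π) × (0.2829 + 0.5822) = 433.54 × 0.8651 = 375.06 W/m².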